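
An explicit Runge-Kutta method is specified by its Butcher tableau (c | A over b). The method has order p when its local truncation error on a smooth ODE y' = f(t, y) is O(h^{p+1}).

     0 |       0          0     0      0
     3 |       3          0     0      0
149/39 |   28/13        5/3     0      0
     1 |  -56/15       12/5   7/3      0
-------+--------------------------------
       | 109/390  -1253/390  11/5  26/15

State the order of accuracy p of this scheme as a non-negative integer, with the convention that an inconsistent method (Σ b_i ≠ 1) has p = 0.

b = (109/390, -1253/390, 11/5, 26/15)
c = (0, 3, 149/39, 1)
Ac = (0, 0, 5, 9427/585)
Σ b_i: 109/390·1 + (-1253/390)·1 + 11/5·1 + 26/15·1 = 1 ✓
b·c: (-1253/390)·3 + 11/5·149/39 + 26/15·1 = 1/2 ✓
b·c²: (-1253/390)·9 + 11/5·22201/1521 + 26/15·1 = 74983/15210 ≠ 1/3 ⇒ order 2.
b·Ac: 11/5·5 + 26/15·9427/585 = 26279/675 ≠ 1/6

2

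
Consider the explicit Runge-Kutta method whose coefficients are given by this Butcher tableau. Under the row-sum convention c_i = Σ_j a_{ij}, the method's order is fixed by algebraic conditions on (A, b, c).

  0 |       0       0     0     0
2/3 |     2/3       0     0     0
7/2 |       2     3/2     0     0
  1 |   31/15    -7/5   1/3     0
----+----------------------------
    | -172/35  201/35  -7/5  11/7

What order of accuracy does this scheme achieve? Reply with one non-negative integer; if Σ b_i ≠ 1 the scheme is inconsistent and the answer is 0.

b = (-172/35, 201/35, -7/5, 11/7)
c = (0, 2/3, 7/2, 1)
Ac = (0, 0, 1, 7/30)
Σ b_i: (-172/35)·1 + 201/35·1 + (-7/5)·1 + 11/7·1 = 1 ✓
b·c: 201/35·2/3 + (-7/5)·7/2 + 11/7·1 = 1/2 ✓
b·c²: 201/35·4/9 + (-7/5)·49/4 + 11/7·1 = -5471/420 ≠ 1/3 ⇒ order 2.
b·Ac: (-7/5)·1 + 11/7·7/30 = -31/30 ≠ 1/6

2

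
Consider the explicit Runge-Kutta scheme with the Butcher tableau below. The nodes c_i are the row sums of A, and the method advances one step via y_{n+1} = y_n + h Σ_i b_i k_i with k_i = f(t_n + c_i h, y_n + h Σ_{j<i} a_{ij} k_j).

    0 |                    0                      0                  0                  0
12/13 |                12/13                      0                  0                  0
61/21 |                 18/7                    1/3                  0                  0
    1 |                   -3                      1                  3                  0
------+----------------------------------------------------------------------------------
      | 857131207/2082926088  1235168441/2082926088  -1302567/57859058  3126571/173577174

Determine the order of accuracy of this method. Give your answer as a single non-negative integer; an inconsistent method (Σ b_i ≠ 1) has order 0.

3

b = (857131207/2082926088, 1235168441/2082926088, -1302567/57859058, 3126571/173577174)
c = (0, 12/13, 61/21, 1)
Ac = (0, 0, 4/13, 877/91)
Σ b_i: 857131207/2082926088·1 + 1235168441/2082926088·1 + (-1302567/57859058)·1 + 3126571/173577174·1 = 1 ✓
b·c: 1235168441/2082926088·12/13 + (-1302567/57859058)·61/21 + 3126571/173577174·1 = 1/2 ✓
b·c²: 1235168441/2082926088·144/169 + (-1302567/57859058)·3721/441 + 3126571/173577174·1 = 1/3 ✓
b·Ac: (-1302567/57859058)·4/13 + 3126571/173577174·877/91 = 1/6 ✓
b·c³: 1235168441/2082926088·1728/2197 + (-1302567/57859058)·226981/9261 + 3126571/173577174·1 = -1595796457/23693284251 ≠ 1/4 ⇒ order 3.
b·(c∘Ac): (-1302567/57859058)·244/273 + 3126571/173577174·877/91 = 346310917/2256503262 ≠ 1/8
b·Ac²: (-1302567/57859058)·48/169 + 3126571/173577174·650017/24843 = 22030236961/47386568502 ≠ 1/12
b·A²c: 3126571/173577174·12/13 = 6253142/376083877 ≠ 1/24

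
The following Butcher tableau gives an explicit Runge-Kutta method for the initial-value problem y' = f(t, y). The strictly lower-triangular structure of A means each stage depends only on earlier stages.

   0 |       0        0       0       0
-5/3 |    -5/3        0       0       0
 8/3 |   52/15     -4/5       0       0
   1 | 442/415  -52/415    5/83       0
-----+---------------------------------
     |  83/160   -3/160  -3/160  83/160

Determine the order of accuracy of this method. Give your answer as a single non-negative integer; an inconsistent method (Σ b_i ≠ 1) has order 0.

b = (83/160, -3/160, -3/160, 83/160)
c = (0, -5/3, 8/3, 1)
Ac = (0, 0, 4/3, 92/249)
Σ b_i: 83/160·1 + (-3/160)·1 + (-3/160)·1 + 83/160·1 = 1 ✓
b·c: (-3/160)·(-5/3) + (-3/160)·8/3 + 83/160·1 = 1/2 ✓
b·c²: (-3/160)·25/9 + (-3/160)·64/9 + 83/160·1 = 1/3 ✓
b·Ac: (-3/160)·4/3 + 83/160·92/249 = 1/6 ✓
b·c³: (-3/160)·(-125/27) + (-3/160)·512/27 + 83/160·1 = 1/4 ✓
b·(c∘Ac): (-3/160)·32/9 + 83/160·92/249 = 1/8 ✓
b·Ac²: (-3/160)·(-20/9) + 83/160·20/249 = 1/12 ✓
b·A²c: 83/160·20/249 = 1/24 ✓; 4 stages ⇒ order 4.

4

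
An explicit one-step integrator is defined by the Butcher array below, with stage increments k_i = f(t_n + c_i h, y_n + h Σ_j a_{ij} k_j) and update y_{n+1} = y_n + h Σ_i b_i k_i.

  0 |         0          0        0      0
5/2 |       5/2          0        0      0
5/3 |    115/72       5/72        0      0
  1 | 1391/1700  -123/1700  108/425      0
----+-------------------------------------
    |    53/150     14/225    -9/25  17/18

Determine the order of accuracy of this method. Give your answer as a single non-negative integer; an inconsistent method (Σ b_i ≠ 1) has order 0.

b = (53/150, 14/225, -9/25, 17/18)
c = (0, 5/2, 5/3, 1)
Ac = (0, 0, 25/144, 33/136)
Σ b_i: 53/150·1 + 14/225·1 + (-9/25)·1 + 17/18·1 = 1 ✓
b·c: 14/225·5/2 + (-9/25)·5/3 + 17/18·1 = 1/2 ✓
b·c²: 14/225·25/4 + (-9/25)·25/9 + 17/18·1 = 1/3 ✓
b·Ac: (-9/25)·25/144 + 17/18·33/136 = 1/6 ✓
b·c³: 14/225·125/8 + (-9/25)·125/27 + 17/18·1 = 1/4 ✓
b·(c∘Ac): (-9/25)·125/432 + 17/18·33/136 = 1/8 ✓
b·Ac²: (-9/25)·125/288 + 17/18·69/272 = 1/12 ✓
b·A²c: 17/18·3/68 = 1/24 ✓; 4 stages ⇒ order 4.

4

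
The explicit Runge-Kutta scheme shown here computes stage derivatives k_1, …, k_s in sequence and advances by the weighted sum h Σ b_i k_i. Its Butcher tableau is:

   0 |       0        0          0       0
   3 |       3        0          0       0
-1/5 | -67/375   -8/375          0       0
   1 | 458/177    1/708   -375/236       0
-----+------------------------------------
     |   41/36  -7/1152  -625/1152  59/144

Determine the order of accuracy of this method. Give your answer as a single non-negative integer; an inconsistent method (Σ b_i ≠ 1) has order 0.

b = (41/36, -7/1152, -625/1152, 59/144)
c = (0, 3, -1/5, 1)
Ac = (0, 0, -8/125, 19/59)
Σ b_i: 41/36·1 + (-7/1152)·1 + (-625/1152)·1 + 59/144·1 = 1 ✓
b·c: (-7/1152)·3 + (-625/1152)·(-1/5) + 59/144·1 = 1/2 ✓
b·c²: (-7/1152)·9 + (-625/1152)·1/25 + 59/144·1 = 1/3 ✓
b·Ac: (-625/1152)·(-8/125) + 59/144·19/59 = 1/6 ✓
b·c³: (-7/1152)·27 + (-625/1152)·(-1/125) + 59/144·1 = 1/4 ✓
b·(c∘Ac): (-625/1152)·8/625 + 59/144·19/59 = 1/8 ✓
b·Ac²: (-625/1152)·(-24/125) + 59/144·(-3/59) = 1/12 ✓
b·A²c: 59/144·6/59 = 1/24 ✓; 4 stages ⇒ order 4.

4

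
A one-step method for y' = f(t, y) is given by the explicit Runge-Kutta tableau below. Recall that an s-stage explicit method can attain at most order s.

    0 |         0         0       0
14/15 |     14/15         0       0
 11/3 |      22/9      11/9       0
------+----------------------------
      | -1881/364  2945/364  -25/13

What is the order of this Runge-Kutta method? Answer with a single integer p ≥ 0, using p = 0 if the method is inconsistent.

b = (-1881/364, 2945/364, -25/13)
c = (0, 14/15, 11/3)
Ac = (0, 0, 154/135)
Σ b_i: (-1881/364)·1 + 2945/364·1 + (-25/13)·1 = 1 ✓
b·c: 2945/364·14/15 + (-25/13)·11/3 = 1/2 ✓
b·c²: 2945/364·196/225 + (-25/13)·121/9 = -11002/585 ≠ 1/3 ⇒ order 2.
b·Ac: (-25/13)·154/135 = -770/351 ≠ 1/6

2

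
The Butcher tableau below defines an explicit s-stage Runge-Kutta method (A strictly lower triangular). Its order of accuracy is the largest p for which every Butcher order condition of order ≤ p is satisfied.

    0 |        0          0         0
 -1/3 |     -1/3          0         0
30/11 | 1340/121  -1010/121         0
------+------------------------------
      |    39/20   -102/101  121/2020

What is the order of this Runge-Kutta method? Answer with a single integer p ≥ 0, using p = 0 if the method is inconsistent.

b = (39/20, -102/101, 121/2020)
c = (0, -1/3, 30/11)
Ac = (0, 0, 1010/363)
Σ b_i: 39/20·1 + (-102/101)·1 + 121/2020·1 = 1 ✓
b·c: (-102/101)·(-1/3) + 121/2020·30/11 = 1/2 ✓
b·c²: (-102/101)·1/9 + 121/2020·900/121 = 1/3 ✓
b·Ac: 121/2020·1010/363 = 1/6 ✓; 3 stages ⇒ order 3.

3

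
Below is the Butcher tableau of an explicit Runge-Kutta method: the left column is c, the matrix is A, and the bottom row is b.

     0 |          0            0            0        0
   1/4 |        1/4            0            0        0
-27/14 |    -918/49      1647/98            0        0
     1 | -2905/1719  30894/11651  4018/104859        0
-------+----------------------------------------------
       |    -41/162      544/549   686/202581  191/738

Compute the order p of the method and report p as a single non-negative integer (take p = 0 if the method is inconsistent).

4

b = (-41/162, 544/549, 686/202581, 191/738)
c = (0, 1/4, -27/14, 1)
Ac = (0, 0, 1647/392, 225/382)
Σ b_i: (-41/162)·1 + 544/549·1 + 686/202581·1 + 191/738·1 = 1 ✓
b·c: 544/549·1/4 + 686/202581·(-27/14) + 191/738·1 = 1/2 ✓
b·c²: 544/549·1/16 + 686/202581·729/196 + 191/738·1 = 1/3 ✓
b·Ac: 686/202581·1647/392 + 191/738·225/382 = 1/6 ✓
b·c³: 544/549·1/64 + 686/202581·(-19683/2744) + 191/738·1 = 1/4 ✓
b·(c∘Ac): 686/202581·(-44469/5488) + 191/738·225/382 = 1/8 ✓
b·Ac²: 686/202581·1647/1568 + 191/738·471/1528 = 1/12 ✓
b·A²c: 191/738·123/764 = 1/24 ✓; 4 stages ⇒ order 4.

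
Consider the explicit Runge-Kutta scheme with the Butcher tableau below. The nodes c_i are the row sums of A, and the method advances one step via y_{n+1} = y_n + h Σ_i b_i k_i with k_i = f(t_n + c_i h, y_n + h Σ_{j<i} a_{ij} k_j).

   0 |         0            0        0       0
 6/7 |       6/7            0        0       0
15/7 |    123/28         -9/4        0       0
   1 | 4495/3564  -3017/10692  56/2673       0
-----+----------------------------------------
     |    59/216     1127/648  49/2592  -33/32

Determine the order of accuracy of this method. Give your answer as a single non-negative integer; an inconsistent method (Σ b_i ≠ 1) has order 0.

b = (59/216, 1127/648, 49/2592, -33/32)
c = (0, 6/7, 15/7, 1)
Ac = (0, 0, -27/14, -13/66)
Σ b_i: 59/216·1 + 1127/648·1 + 49/2592·1 + (-33/32)·1 = 1 ✓
b·c: 1127/648·6/7 + 49/2592·15/7 + (-33/32)·1 = 1/2 ✓
b·c²: 1127/648·36/49 + 49/2592·225/49 + (-33/32)·1 = 1/3 ✓
b·Ac: 49/2592·(-27/14) + (-33/32)·(-13/66) = 1/6 ✓
b·c³: 1127/648·216/343 + 49/2592·3375/343 + (-33/32)·1 = 1/4 ✓
b·(c∘Ac): 49/2592·(-405/98) + (-33/32)·(-13/66) = 1/8 ✓
b·Ac²: 49/2592·(-81/49) + (-33/32)·(-1/9) = 1/12 ✓
b·A²c: (-33/32)·(-4/99) = 1/24 ✓; 4 stages ⇒ order 4.

4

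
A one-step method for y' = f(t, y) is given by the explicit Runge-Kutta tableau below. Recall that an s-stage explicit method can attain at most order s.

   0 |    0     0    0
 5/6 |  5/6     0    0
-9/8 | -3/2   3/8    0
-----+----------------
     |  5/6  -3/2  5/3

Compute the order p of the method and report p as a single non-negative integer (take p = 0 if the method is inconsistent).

1

b = (5/6, -3/2, 5/3)
c = (0, 5/6, -9/8)
Ac = (0, 0, 5/16)
Σ b_i: 5/6·1 + (-3/2)·1 + 5/3·1 = 1 ✓
b·c: (-3/2)·5/6 + 5/3·(-9/8) = -25/8 ≠ 1/2 ⇒ order 1.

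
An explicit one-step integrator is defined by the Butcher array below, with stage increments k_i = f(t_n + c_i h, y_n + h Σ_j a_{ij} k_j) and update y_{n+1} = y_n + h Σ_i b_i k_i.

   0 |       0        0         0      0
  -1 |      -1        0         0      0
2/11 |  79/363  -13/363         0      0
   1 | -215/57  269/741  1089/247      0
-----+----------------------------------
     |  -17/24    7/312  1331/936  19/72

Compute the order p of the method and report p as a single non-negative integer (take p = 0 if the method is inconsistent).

4

b = (-17/24, 7/312, 1331/936, 19/72)
c = (0, -1, 2/11, 1)
Ac = (0, 0, 13/363, 25/57)
Σ b_i: (-17/24)·1 + 7/312·1 + 1331/936·1 + 19/72·1 = 1 ✓
b·c: 7/312·(-1) + 1331/936·2/11 + 19/72·1 = 1/2 ✓
b·c²: 7/312·1 + 1331/936·4/121 + 19/72·1 = 1/3 ✓
b·Ac: 1331/936·13/363 + 19/72·25/57 = 1/6 ✓
b·c³: 7/312·(-1) + 1331/936·8/1331 + 19/72·1 = 1/4 ✓
b·(c∘Ac): 1331/936·26/3993 + 19/72·25/57 = 1/8 ✓
b·Ac²: 1331/936·(-13/363) + 19/72·29/57 = 1/12 ✓
b·A²c: 19/72·3/19 = 1/24 ✓; 4 stages ⇒ order 4.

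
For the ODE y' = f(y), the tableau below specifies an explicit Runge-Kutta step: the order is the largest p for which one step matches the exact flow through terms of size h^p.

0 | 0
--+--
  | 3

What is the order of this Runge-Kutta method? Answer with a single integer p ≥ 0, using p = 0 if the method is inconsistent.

b = (3)
c = (0)
Σ b_i: 3·1 = 3 ≠ 1 ⇒ order 0.

0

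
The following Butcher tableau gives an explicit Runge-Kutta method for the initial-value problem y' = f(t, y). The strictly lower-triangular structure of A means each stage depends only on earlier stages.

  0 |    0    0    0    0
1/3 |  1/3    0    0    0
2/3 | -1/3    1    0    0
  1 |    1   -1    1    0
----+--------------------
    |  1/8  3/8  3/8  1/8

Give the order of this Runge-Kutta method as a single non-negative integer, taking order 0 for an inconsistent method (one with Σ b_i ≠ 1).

b = (1/8, 3/8, 3/8, 1/8)
c = (0, 1/3, 2/3, 1)
Ac = (0, 0, 1/3, 1/3)
Σ b_i: 1/8·1 + 3/8·1 + 3/8·1 + 1/8·1 = 1 ✓
b·c: 3/8·1/3 + 3/8·2/3 + 1/8·1 = 1/2 ✓
b·c²: 3/8·1/9 + 3/8·4/9 + 1/8·1 = 1/3 ✓
b·Ac: 3/8·1/3 + 1/8·1/3 = 1/6 ✓
b·c³: 3/8·1/27 + 3/8·8/27 + 1/8·1 = 1/4 ✓
b·(c∘Ac): 3/8·2/9 + 1/8·1/3 = 1/8 ✓
b·Ac²: 3/8·1/9 + 1/8·1/3 = 1/12 ✓
b·A²c: 1/8·1/3 = 1/24 ✓; 4 stages ⇒ order 4.

4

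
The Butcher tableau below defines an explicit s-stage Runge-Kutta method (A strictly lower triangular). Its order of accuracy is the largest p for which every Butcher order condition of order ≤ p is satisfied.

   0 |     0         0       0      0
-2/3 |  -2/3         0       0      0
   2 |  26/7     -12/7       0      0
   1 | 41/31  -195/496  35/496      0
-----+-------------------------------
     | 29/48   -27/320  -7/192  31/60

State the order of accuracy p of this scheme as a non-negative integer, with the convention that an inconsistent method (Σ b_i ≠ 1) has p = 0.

b = (29/48, -27/320, -7/192, 31/60)
c = (0, -2/3, 2, 1)
Ac = (0, 0, 8/7, 25/62)
Σ b_i: 29/48·1 + (-27/320)·1 + (-7/192)·1 + 31/60·1 = 1 ✓
b·c: (-27/320)·(-2/3) + (-7/192)·2 + 31/60·1 = 1/2 ✓
b·c²: (-27/320)·4/9 + (-7/192)·4 + 31/60·1 = 1/3 ✓
b·Ac: (-7/192)·8/7 + 31/60·25/62 = 1/6 ✓
b·c³: (-27/320)·(-8/27) + (-7/192)·8 + 31/60·1 = 1/4 ✓
b·(c∘Ac): (-7/192)·16/7 + 31/60·25/62 = 1/8 ✓
b·Ac²: (-7/192)·(-16/21) + 31/60·10/93 = 1/12 ✓
b·A²c: 31/60·5/62 = 1/24 ✓; 4 stages ⇒ order 4.

4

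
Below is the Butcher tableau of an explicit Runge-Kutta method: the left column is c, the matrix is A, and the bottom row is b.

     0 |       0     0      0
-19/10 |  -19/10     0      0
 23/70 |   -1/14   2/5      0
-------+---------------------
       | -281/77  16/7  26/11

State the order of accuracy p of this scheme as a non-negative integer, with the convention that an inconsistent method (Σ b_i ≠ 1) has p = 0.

1

b = (-281/77, 16/7, 26/11)
c = (0, -19/10, 23/70)
Ac = (0, 0, -19/25)
Σ b_i: (-281/77)·1 + 16/7·1 + 26/11·1 = 1 ✓
b·c: 16/7·(-19/10) + 26/11·23/70 = -1373/385 ≠ 1/2 ⇒ order 1.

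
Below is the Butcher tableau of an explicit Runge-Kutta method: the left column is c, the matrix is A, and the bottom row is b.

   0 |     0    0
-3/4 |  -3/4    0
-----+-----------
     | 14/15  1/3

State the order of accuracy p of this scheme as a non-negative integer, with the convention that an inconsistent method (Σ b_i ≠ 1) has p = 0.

b = (14/15, 1/3)
c = (0, -3/4)
Σ b_i: 14/15·1 + 1/3·1 = 19/15 ≠ 1 ⇒ order 0.

0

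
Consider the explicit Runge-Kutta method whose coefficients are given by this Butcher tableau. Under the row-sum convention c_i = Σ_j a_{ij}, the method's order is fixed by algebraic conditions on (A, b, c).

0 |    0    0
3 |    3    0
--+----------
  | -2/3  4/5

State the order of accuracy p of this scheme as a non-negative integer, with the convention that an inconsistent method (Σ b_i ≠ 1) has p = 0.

0

b = (-2/3, 4/5)
c = (0, 3)
Σ b_i: (-2/3)·1 + 4/5·1 = 2/15 ≠ 1 ⇒ order 0.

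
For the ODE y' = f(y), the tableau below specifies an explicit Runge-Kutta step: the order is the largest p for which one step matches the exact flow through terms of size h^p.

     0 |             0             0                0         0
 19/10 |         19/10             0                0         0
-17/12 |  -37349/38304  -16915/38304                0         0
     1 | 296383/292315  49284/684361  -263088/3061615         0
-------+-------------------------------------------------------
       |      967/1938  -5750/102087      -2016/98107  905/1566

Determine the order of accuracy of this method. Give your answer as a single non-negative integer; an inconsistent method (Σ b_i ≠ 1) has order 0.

b = (967/1938, -5750/102087, -2016/98107, 905/1566)
c = (0, 19/10, -17/12, 1)
Ac = (0, 0, -3383/4032, 234/905)
Σ b_i: 967/1938·1 + (-5750/102087)·1 + (-2016/98107)·1 + 905/1566·1 = 1 ✓
b·c: (-5750/102087)·19/10 + (-2016/98107)·(-17/12) + 905/1566·1 = 1/2 ✓
b·c²: (-5750/102087)·361/100 + (-2016/98107)·289/144 + 905/1566·1 = 1/3 ✓
b·Ac: (-2016/98107)·(-3383/4032) + 905/1566·234/905 = 1/6 ✓
b·c³: (-5750/102087)·6859/1000 + (-2016/98107)·(-4913/1728) + 905/1566·1 = 1/4 ✓
b·(c∘Ac): (-2016/98107)·57511/48384 + 905/1566·234/905 = 1/8 ✓
b·Ac²: (-2016/98107)·(-64277/40320) + 905/1566·396/4525 = 1/12 ✓
b·A²c: 905/1566·261/3620 = 1/24 ✓; 4 stages ⇒ order 4.

4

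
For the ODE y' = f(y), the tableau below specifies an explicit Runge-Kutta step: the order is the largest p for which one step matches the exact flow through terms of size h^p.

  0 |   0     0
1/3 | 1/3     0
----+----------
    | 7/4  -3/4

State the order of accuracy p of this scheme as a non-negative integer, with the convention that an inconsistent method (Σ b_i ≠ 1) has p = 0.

b = (7/4, -3/4)
c = (0, 1/3)
Σ b_i: 7/4·1 + (-3/4)·1 = 1 ✓
b·c: (-3/4)·1/3 = -1/4 ≠ 1/2 ⇒ order 1.

1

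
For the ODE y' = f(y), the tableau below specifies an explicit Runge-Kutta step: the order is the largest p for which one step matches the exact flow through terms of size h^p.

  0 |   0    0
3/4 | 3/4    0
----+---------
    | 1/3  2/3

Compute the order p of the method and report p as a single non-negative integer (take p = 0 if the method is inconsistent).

2

b = (1/3, 2/3)
c = (0, 3/4)
Σ b_i: 1/3·1 + 2/3·1 = 1 ✓
b·c: 2/3·3/4 = 1/2 ✓; 2 stages ⇒ order 2.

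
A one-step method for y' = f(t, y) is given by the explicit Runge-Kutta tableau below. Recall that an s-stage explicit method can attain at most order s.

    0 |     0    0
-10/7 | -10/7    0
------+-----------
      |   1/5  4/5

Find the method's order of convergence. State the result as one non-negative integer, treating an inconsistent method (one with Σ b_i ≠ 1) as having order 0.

b = (1/5, 4/5)
c = (0, -10/7)
Σ b_i: 1/5·1 + 4/5·1 = 1 ✓
b·c: 4/5·(-10/7) = -8/7 ≠ 1/2 ⇒ order 1.

1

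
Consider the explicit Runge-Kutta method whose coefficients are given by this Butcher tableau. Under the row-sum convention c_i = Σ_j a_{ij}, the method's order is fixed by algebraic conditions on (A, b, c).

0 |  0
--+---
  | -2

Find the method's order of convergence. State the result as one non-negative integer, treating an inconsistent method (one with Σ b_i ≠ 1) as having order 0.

b = (-2)
c = (0)
Σ b_i: (-2)·1 = -2 ≠ 1 ⇒ order 0.

0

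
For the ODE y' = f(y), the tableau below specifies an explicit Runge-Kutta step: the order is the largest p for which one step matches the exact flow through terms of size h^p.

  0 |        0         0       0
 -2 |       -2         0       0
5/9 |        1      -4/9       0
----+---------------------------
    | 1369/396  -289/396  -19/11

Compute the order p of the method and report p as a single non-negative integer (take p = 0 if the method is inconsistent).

2

b = (1369/396, -289/396, -19/11)
c = (0, -2, 5/9)
Ac = (0, 0, 8/9)
Σ b_i: 1369/396·1 + (-289/396)·1 + (-19/11)·1 = 1 ✓
b·c: (-289/396)·(-2) + (-19/11)·5/9 = 1/2 ✓
b·c²: (-289/396)·4 + (-19/11)·25/81 = -3076/891 ≠ 1/3 ⇒ order 2.
b·Ac: (-19/11)·8/9 = -152/99 ≠ 1/6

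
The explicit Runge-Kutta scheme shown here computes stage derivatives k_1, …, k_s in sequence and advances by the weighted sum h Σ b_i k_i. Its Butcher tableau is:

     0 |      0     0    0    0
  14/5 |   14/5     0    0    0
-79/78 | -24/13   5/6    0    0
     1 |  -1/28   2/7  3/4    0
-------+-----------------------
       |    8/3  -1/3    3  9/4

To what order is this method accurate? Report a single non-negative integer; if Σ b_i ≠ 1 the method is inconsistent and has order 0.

0

b = (8/3, -1/3, 3, 9/4)
c = (0, 14/5, -79/78, 1)
Ac = (0, 0, 7/3, 21/520)
Σ b_i: 8/3·1 + (-1/3)·1 + 3·1 + 9/4·1 = 91/12 ≠ 1 ⇒ order 0.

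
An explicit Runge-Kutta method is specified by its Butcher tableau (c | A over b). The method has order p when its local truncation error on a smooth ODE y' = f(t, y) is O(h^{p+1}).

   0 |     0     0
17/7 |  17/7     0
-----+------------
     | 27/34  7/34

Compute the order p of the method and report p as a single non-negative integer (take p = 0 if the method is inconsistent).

b = (27/34, 7/34)
c = (0, 17/7)
Σ b_i: 27/34·1 + 7/34·1 = 1 ✓
b·c: 7/34·17/7 = 1/2 ✓; 2 stages ⇒ order 2.

2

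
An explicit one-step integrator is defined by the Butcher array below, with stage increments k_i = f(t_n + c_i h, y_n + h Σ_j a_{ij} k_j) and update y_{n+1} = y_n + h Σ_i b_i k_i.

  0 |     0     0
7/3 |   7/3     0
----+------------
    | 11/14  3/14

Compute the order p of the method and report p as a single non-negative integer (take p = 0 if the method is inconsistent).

2

b = (11/14, 3/14)
c = (0, 7/3)
Σ b_i: 11/14·1 + 3/14·1 = 1 ✓
b·c: 3/14·7/3 = 1/2 ✓; 2 stages ⇒ order 2.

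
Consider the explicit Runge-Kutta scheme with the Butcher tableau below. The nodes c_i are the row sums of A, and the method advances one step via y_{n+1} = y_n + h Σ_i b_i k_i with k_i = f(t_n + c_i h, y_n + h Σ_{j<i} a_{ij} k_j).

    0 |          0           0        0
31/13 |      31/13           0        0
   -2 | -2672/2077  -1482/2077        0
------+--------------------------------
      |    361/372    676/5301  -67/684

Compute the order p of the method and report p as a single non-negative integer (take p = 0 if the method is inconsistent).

3

b = (361/372, 676/5301, -67/684)
c = (0, 31/13, -2)
Ac = (0, 0, -114/67)
Σ b_i: 361/372·1 + 676/5301·1 + (-67/684)·1 = 1 ✓
b·c: 676/5301·31/13 + (-67/684)·(-2) = 1/2 ✓
b·c²: 676/5301·961/169 + (-67/684)·4 = 1/3 ✓
b·Ac: (-67/684)·(-114/67) = 1/6 ✓; 3 stages ⇒ order 3.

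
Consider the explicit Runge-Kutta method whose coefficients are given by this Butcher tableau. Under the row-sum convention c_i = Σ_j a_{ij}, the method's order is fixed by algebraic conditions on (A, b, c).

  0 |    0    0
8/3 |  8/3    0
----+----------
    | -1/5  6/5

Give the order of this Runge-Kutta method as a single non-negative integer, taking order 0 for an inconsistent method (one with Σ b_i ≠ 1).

b = (-1/5, 6/5)
c = (0, 8/3)
Σ b_i: (-1/5)·1 + 6/5·1 = 1 ✓
b·c: 6/5·8/3 = 16/5 ≠ 1/2 ⇒ order 1.

1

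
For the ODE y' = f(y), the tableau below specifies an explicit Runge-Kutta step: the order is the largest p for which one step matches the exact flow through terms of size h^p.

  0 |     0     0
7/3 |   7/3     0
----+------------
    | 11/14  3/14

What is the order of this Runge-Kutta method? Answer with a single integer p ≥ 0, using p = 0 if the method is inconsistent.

2

b = (11/14, 3/14)
c = (0, 7/3)
Σ b_i: 11/14·1 + 3/14·1 = 1 ✓
b·c: 3/14·7/3 = 1/2 ✓; 2 stages ⇒ order 2.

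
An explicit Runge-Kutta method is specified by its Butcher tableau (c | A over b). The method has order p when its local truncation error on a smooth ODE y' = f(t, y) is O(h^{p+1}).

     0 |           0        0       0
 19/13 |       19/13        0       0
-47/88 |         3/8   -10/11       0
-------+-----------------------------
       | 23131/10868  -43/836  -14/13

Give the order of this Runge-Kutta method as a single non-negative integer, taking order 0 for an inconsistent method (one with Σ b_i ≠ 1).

2

b = (23131/10868, -43/836, -14/13)
c = (0, 19/13, -47/88)
Ac = (0, 0, -190/143)
Σ b_i: 23131/10868·1 + (-43/836)·1 + (-14/13)·1 = 1 ✓
b·c: (-43/836)·19/13 + (-14/13)·(-47/88) = 1/2 ✓
b·c²: (-43/836)·361/169 + (-14/13)·2209/7744 = -272915/654368 ≠ 1/3 ⇒ order 2.
b·Ac: (-14/13)·(-190/143) = 2660/1859 ≠ 1/6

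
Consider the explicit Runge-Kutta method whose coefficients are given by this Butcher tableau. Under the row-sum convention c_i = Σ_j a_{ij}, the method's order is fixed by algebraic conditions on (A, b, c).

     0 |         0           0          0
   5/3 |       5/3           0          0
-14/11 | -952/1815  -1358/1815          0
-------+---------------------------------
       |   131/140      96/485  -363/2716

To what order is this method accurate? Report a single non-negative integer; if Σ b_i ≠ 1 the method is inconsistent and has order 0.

b = (131/140, 96/485, -363/2716)
c = (0, 5/3, -14/11)
Ac = (0, 0, -1358/1089)
Σ b_i: 131/140·1 + 96/485·1 + (-363/2716)·1 = 1 ✓
b·c: 96/485·5/3 + (-363/2716)·(-14/11) = 1/2 ✓
b·c²: 96/485·25/9 + (-363/2716)·196/121 = 1/3 ✓
b·Ac: (-363/2716)·(-1358/1089) = 1/6 ✓; 3 stages ⇒ order 3.

3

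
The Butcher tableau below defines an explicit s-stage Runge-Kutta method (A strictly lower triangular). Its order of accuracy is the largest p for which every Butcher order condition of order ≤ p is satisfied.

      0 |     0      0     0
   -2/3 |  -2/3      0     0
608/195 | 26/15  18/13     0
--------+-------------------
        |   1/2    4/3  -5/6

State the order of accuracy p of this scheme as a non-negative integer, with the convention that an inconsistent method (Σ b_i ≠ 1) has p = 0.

b = (1/2, 4/3, -5/6)
c = (0, -2/3, 608/195)
Ac = (0, 0, -12/13)
Σ b_i: 1/2·1 + 4/3·1 + (-5/6)·1 = 1 ✓
b·c: 4/3·(-2/3) + (-5/6)·608/195 = -136/39 ≠ 1/2 ⇒ order 1.

1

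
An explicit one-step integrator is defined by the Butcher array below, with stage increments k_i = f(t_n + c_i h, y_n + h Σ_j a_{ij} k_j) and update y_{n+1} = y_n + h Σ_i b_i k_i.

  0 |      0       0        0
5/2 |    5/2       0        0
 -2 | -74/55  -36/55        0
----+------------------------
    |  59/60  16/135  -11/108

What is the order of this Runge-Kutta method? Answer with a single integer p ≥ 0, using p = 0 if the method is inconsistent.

b = (59/60, 16/135, -11/108)
c = (0, 5/2, -2)
Ac = (0, 0, -18/11)
Σ b_i: 59/60·1 + 16/135·1 + (-11/108)·1 = 1 ✓
b·c: 16/135·5/2 + (-11/108)·(-2) = 1/2 ✓
b·c²: 16/135·25/4 + (-11/108)·4 = 1/3 ✓
b·Ac: (-11/108)·(-18/11) = 1/6 ✓; 3 stages ⇒ order 3.

3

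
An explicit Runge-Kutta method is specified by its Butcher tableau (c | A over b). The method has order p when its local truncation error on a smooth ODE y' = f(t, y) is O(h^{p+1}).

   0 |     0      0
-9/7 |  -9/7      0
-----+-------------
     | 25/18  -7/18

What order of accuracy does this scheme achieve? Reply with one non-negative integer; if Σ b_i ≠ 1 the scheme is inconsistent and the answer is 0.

2

b = (25/18, -7/18)
c = (0, -9/7)
Σ b_i: 25/18·1 + (-7/18)·1 = 1 ✓
b·c: (-7/18)·(-9/7) = 1/2 ✓; 2 stages ⇒ order 2.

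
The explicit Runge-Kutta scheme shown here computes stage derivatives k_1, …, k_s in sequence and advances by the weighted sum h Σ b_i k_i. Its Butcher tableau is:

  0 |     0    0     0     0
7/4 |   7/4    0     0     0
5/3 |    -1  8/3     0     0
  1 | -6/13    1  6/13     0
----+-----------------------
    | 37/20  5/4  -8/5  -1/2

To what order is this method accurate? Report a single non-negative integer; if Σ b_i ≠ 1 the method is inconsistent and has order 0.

b = (37/20, 5/4, -8/5, -1/2)
c = (0, 7/4, 5/3, 1)
Ac = (0, 0, 14/3, 131/52)
Σ b_i: 37/20·1 + 5/4·1 + (-8/5)·1 + (-1/2)·1 = 1 ✓
b·c: 5/4·7/4 + (-8/5)·5/3 + (-1/2)·1 = -47/48 ≠ 1/2 ⇒ order 1.

1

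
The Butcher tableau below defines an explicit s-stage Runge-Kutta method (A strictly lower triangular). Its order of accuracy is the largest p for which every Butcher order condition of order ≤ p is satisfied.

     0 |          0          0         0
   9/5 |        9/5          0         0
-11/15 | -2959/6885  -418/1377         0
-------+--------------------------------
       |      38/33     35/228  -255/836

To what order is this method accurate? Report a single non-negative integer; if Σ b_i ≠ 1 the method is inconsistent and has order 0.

b = (38/33, 35/228, -255/836)
c = (0, 9/5, -11/15)
Ac = (0, 0, -418/765)
Σ b_i: 38/33·1 + 35/228·1 + (-255/836)·1 = 1 ✓
b·c: 35/228·9/5 + (-255/836)·(-11/15) = 1/2 ✓
b·c²: 35/228·81/25 + (-255/836)·121/225 = 1/3 ✓
b·Ac: (-255/836)·(-418/765) = 1/6 ✓; 3 stages ⇒ order 3.

3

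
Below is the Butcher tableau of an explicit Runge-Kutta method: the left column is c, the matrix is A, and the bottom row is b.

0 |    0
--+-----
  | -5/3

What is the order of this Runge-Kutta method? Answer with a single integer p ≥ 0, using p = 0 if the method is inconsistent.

b = (-5/3)
c = (0)
Σ b_i: (-5/3)·1 = -5/3 ≠ 1 ⇒ order 0.

0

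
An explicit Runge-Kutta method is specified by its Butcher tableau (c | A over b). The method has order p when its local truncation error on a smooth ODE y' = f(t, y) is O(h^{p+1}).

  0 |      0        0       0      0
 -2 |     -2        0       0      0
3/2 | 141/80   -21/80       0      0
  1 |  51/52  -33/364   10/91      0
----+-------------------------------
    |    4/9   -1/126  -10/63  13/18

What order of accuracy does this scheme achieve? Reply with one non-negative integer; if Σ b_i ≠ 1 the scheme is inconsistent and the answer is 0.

b = (4/9, -1/126, -10/63, 13/18)
c = (0, -2, 3/2, 1)
Ac = (0, 0, 21/40, 9/26)
Σ b_i: 4/9·1 + (-1/126)·1 + (-10/63)·1 + 13/18·1 = 1 ✓
b·c: (-1/126)·(-2) + (-10/63)·3/2 + 13/18·1 = 1/2 ✓
b·c²: (-1/126)·4 + (-10/63)·9/4 + 13/18·1 = 1/3 ✓
b·Ac: (-10/63)·21/40 + 13/18·9/26 = 1/6 ✓
b·c³: (-1/126)·(-8) + (-10/63)·27/8 + 13/18·1 = 1/4 ✓
b·(c∘Ac): (-10/63)·63/80 + 13/18·9/26 = 1/8 ✓
b·Ac²: (-10/63)·(-21/20) + 13/18·(-3/26) = 1/12 ✓
b·A²c: 13/18·3/52 = 1/24 ✓; 4 stages ⇒ order 4.

4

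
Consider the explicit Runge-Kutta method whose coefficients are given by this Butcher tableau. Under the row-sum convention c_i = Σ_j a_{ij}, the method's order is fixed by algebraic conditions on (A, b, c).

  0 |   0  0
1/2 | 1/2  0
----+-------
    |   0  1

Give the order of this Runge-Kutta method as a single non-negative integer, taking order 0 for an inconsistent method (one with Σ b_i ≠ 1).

2

b = (0, 1)
c = (0, 1/2)
Σ b_i: 1·1 = 1 ✓
b·c: 1·1/2 = 1/2 ✓; 2 stages ⇒ order 2.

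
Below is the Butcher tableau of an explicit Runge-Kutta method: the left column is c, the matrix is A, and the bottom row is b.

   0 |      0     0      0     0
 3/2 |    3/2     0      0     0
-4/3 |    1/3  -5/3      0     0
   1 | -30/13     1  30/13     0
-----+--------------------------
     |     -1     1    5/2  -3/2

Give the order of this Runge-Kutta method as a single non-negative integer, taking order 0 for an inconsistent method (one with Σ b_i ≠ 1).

b = (-1, 1, 5/2, -3/2)
c = (0, 3/2, -4/3, 1)
Ac = (0, 0, -5/2, -41/26)
Σ b_i: (-1)·1 + 1·1 + 5/2·1 + (-3/2)·1 = 1 ✓
b·c: 1·3/2 + 5/2·(-4/3) + (-3/2)·1 = -10/3 ≠ 1/2 ⇒ order 1.

1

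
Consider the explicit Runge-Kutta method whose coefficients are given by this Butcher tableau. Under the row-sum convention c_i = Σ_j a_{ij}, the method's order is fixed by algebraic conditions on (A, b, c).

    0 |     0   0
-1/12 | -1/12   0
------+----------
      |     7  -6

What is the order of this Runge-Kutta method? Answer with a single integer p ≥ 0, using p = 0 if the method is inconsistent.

b = (7, -6)
c = (0, -1/12)
Σ b_i: 7·1 + (-6)·1 = 1 ✓
b·c: (-6)·(-1/12) = 1/2 ✓; 2 stages ⇒ order 2.

2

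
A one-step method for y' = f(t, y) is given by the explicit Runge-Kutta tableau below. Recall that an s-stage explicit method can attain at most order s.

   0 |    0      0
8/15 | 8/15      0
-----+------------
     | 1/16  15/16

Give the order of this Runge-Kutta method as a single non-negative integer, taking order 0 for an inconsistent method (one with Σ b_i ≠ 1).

b = (1/16, 15/16)
c = (0, 8/15)
Σ b_i: 1/16·1 + 15/16·1 = 1 ✓
b·c: 15/16·8/15 = 1/2 ✓; 2 stages ⇒ order 2.

2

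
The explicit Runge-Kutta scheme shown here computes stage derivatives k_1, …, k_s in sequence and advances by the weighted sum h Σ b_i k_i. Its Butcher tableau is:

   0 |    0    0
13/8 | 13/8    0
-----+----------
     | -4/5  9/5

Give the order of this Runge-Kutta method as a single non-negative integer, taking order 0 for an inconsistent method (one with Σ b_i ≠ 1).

1

b = (-4/5, 9/5)
c = (0, 13/8)
Σ b_i: (-4/5)·1 + 9/5·1 = 1 ✓
b·c: 9/5·13/8 = 117/40 ≠ 1/2 ⇒ order 1.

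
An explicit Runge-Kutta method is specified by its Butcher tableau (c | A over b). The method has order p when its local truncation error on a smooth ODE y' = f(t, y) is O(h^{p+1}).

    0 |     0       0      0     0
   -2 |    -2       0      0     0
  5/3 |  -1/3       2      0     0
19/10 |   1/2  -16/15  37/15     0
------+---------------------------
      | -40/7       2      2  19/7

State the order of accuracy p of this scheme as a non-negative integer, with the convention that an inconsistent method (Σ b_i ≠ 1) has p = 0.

b = (-40/7, 2, 2, 19/7)
c = (0, -2, 5/3, 19/10)
Ac = (0, 0, -4, 281/45)
Σ b_i: (-40/7)·1 + 2·1 + 2·1 + 19/7·1 = 1 ✓
b·c: 2·(-2) + 2·5/3 + 19/7·19/10 = 943/210 ≠ 1/2 ⇒ order 1.

1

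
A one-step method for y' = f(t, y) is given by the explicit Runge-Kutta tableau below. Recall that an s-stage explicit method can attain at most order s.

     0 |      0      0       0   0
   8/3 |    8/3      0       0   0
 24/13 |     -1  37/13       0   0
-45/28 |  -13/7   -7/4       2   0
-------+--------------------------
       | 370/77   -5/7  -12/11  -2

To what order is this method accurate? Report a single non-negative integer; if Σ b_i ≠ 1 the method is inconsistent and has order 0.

1

b = (370/77, -5/7, -12/11, -2)
c = (0, 8/3, 24/13, -45/28)
Ac = (0, 0, 296/39, -38/39)
Σ b_i: 370/77·1 + (-5/7)·1 + (-12/11)·1 + (-2)·1 = 1 ✓
b·c: (-5/7)·8/3 + (-12/11)·24/13 + (-2)·(-45/28) = -4231/6006 ≠ 1/2 ⇒ order 1.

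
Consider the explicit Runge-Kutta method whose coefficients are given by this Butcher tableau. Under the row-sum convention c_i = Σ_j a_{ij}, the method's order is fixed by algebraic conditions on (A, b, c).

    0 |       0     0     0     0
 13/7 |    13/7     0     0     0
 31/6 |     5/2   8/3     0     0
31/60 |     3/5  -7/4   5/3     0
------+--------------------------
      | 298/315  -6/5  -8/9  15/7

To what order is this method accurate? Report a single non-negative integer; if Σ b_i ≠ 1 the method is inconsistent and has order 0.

1

b = (298/315, -6/5, -8/9, 15/7)
c = (0, 13/7, 31/6, 31/60)
Ac = (0, 0, 104/21, 193/36)
Σ b_i: 298/315·1 + (-6/5)·1 + (-8/9)·1 + 15/7·1 = 1 ✓
b·c: (-6/5)·13/7 + (-8/9)·31/6 + 15/7·31/60 = -21599/3780 ≠ 1/2 ⇒ order 1.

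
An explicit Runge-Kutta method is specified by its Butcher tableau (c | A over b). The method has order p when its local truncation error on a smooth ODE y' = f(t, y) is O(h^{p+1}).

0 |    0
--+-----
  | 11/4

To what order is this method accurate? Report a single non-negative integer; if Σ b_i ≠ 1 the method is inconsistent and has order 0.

b = (11/4)
c = (0)
Σ b_i: 11/4·1 = 11/4 ≠ 1 ⇒ order 0.

0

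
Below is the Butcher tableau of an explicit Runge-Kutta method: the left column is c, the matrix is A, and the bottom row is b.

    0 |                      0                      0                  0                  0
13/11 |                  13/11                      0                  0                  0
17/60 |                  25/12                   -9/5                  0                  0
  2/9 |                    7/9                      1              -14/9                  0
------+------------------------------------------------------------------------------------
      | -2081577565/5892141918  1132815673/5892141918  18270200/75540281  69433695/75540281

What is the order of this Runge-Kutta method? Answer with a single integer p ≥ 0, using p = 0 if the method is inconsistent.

3

b = (-2081577565/5892141918, 1132815673/5892141918, 18270200/75540281, 69433695/75540281)
c = (0, 13/11, 17/60, 2/9)
Ac = (0, 0, -117/55, 2201/2970)
Σ b_i: (-2081577565/5892141918)·1 + 1132815673/5892141918·1 + 18270200/75540281·1 + 69433695/75540281·1 = 1 ✓
b·c: 1132815673/5892141918·13/11 + 18270200/75540281·17/60 + 69433695/75540281·2/9 = 1/2 ✓
b·c²: 1132815673/5892141918·169/121 + 18270200/75540281·289/3600 + 69433695/75540281·4/81 = 1/3 ✓
b·Ac: 18270200/75540281·(-117/55) + 69433695/75540281·2201/2970 = 1/6 ✓
b·c³: 1132815673/5892141918·2197/1331 + 18270200/75540281·4913/216000 + 69433695/75540281·8/729 = 896353368259/2692255614840 ≠ 1/4 ⇒ order 3.
b·(c∘Ac): 18270200/75540281·(-663/1100) + 69433695/75540281·2201/13365 = 11411879/2039587587 ≠ 1/8
b·Ac²: 18270200/75540281·(-1521/605) + 69433695/75540281·2493017/1960200 = 167804253737/299139512760 ≠ 1/12
b·A²c: 69433695/75540281·182/55 = 2527386498/830943091 ≠ 1/24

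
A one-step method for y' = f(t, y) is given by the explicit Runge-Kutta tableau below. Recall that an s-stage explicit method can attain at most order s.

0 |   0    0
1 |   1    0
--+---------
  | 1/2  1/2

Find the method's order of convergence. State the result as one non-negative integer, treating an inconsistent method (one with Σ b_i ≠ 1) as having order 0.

2

b = (1/2, 1/2)
c = (0, 1)
Σ b_i: 1/2·1 + 1/2·1 = 1 ✓
b·c: 1/2·1 = 1/2 ✓; 2 stages ⇒ order 2.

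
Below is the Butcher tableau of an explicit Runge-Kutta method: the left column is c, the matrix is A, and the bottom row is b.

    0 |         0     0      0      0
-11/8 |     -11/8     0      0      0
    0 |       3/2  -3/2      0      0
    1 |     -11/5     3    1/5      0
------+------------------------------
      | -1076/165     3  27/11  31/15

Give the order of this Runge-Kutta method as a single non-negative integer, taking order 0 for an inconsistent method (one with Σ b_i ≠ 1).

1

b = (-1076/165, 3, 27/11, 31/15)
c = (0, -11/8, 0, 1)
Ac = (0, 0, 33/16, -33/8)
Σ b_i: (-1076/165)·1 + 3·1 + 27/11·1 + 31/15·1 = 1 ✓
b·c: 3·(-11/8) + 31/15·1 = -247/120 ≠ 1/2 ⇒ order 1.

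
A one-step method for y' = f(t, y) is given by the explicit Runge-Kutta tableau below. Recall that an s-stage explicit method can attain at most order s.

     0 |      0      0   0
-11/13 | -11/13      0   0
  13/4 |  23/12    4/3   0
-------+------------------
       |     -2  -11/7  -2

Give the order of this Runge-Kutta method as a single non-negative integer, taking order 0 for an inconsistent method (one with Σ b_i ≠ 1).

0

b = (-2, -11/7, -2)
c = (0, -11/13, 13/4)
Ac = (0, 0, -44/39)
Σ b_i: (-2)·1 + (-11/7)·1 + (-2)·1 = -39/7 ≠ 1 ⇒ order 0.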